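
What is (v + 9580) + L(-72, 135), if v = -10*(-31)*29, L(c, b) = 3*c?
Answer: 18354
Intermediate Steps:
v = 8990 (v = 310*29 = 8990)
(v + 9580) + L(-72, 135) = (8990 + 9580) + 3*(-72) = 18570 - 216 = 18354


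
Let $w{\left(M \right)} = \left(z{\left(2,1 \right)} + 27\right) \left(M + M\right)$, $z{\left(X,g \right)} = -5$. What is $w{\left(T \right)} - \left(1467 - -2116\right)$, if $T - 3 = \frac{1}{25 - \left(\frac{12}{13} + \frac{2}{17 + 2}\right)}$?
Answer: $- \frac{20422503}{5921} \approx -3449.2$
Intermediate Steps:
$T = \frac{18010}{5921}$ ($T = 3 + \frac{1}{25 - \left(\frac{12}{13} + \frac{2}{17 + 2}\right)} = 3 + \frac{1}{25 - \left(\frac{12}{13} + \frac{2}{19}\right)} = 3 + \frac{1}{25 - \frac{254}{247}} = 3 + \frac{1}{\frac{5921}{247}} = 3 + \frac{247}{5921} = \frac{18010}{5921} \approx 3.0417$)
$w{\left(M \right)} = 44 M$ ($w{\left(M \right)} = \left(-5 + 27\right) \left(M + M\right) = 22 \cdot 2 M = 44 M$)
$w{\left(T \right)} - \left(1467 - -2116\right) = 44 \cdot \frac{18010}{5921} - \left(1467 - -2116\right) = \frac{792440}{5921} - \left(1467 + 2116\right) = \frac{792440}{5921} - 3583 = - \frac{20422503}{5921}$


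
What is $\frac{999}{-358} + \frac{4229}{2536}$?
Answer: $- \frac{509741}{453944} \approx -1.1229$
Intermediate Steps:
$\frac{999}{-358} + \frac{4229}{2536} = 999 \left(- \frac{1}{358}\right) + 4229 \cdot \frac{1}{2536} = - \frac{999}{358} + \frac{4229}{2536} = - \frac{509741}{453944}$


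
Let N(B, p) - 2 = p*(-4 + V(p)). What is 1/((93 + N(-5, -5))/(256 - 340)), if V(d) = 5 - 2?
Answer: -21/25 ≈ -0.84000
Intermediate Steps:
V(d) = 3
N(B, p) = 2 - p (N(B, p) = 2 + p*(-4 + 3) = 2 + p*(-1) = 2 - p)
1/((93 + N(-5, -5))/(256 - 340)) = 1/((93 + (2 - 1*(-5)))/(256 - 340)) = 1/((93 + (2 + 5))/(-84)) = 1/((93 + 7)*(-1/84)) = 1/(100*(-1/84)) = 1/(-25/21) = -21/25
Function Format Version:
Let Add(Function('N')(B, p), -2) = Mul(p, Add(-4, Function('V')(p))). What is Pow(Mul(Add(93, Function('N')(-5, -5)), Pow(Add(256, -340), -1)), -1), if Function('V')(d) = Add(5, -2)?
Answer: Rational(-21, 25) ≈ -0.84000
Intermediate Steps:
Function('V')(d) = 3
Function('N')(B, p) = Add(2, Mul(-1, p)) (Function('N')(B, p) = Add(2, Mul(p, Add(-4, 3))) = Add(2, Mul(p, -1)) = Add(2, Mul(-1, p)))
Pow(Mul(Add(93, Function('N')(-5, -5)), Pow(Add(256, -340), -1)), -1) = Pow(Mul(Add(93, Add(2, Mul(-1, -5))), Pow(Add(256, -340), -1)), -1) = Pow(Mul(Add(93, Add(2, 5)), Pow(-84, -1)), -1) = Pow(Mul(Add(93, 7), Rational(-1, 84)), -1) = Pow(Mul(100, Rational(-1, 84)), -1) = Pow(Rational(-25, 21), -1) = Rational(-21, 25)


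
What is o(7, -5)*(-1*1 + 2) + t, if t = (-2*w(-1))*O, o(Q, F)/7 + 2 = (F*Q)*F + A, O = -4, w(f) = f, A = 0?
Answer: 1203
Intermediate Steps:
o(Q, F) = -14 + 7*Q*F² (o(Q, F) = -14 + 7*((F*Q)*F + 0) = -14 + 7*(Q*F² + 0) = -14 + 7*(Q*F²) = -14 + 7*Q*F²)
t = -8 (t = -2*(-1)*(-4) = 2*(-4) = -8)
o(7, -5)*(-1*1 + 2) + t = (-14 + 7*7*(-5)²)*(-1*1 + 2) - 8 = (-14 + 7*7*25)*(-1 + 2) - 8 = (-14 + 1225)*1 - 8 = 1211*1 - 8 = 1211 - 8 = 1203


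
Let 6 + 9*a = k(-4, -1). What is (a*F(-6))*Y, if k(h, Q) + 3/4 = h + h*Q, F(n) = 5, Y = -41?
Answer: 615/4 ≈ 153.75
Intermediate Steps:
k(h, Q) = -¾ + h + Q*h (k(h, Q) = -¾ + (h + h*Q) = -¾ + (h + Q*h) = -¾ + h + Q*h)
a = -¾ (a = -⅔ + (-¾ - 4 - 1*(-4))/9 = -⅔ + (-¾ - 4 + 4)/9 = -⅔ + (⅑)*(-¾) = -⅔ - 1/12 = -¾ ≈ -0.75000)
(a*F(-6))*Y = -¾*5*(-41) = -15/4*(-41) = 615/4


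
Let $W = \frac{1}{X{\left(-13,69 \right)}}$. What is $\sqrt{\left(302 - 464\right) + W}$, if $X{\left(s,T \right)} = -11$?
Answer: $\frac{i \sqrt{19613}}{11} \approx 12.731 i$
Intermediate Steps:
$W = - \frac{1}{11}$ ($W = \frac{1}{-11} = - \frac{1}{11} \approx -0.090909$)
$\sqrt{\left(302 - 464\right) + W} = \sqrt{\left(302 - 464\right) - \frac{1}{11}} = \sqrt{-162 - \frac{1}{11}} = \sqrt{- \frac{1783}{11}} = \frac{i \sqrt{19613}}{11}$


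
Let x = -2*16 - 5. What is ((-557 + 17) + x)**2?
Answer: 332929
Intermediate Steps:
x = -37 (x = -32 - 5 = -37)
((-557 + 17) + x)**2 = ((-557 + 17) - 37)**2 = (-540 - 37)**2 = (-577)**2 = 332929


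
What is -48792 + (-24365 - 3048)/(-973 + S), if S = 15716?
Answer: -719367869/14743 ≈ -48794.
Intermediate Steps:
-48792 + (-24365 - 3048)/(-973 + S) = -48792 + (-24365 - 3048)/(-973 + 15716) = -48792 - 27413/14743 = -719367869/14743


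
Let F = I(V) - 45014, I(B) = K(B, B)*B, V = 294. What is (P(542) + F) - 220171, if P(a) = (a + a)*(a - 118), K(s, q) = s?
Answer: 280867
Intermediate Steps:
I(B) = B**2 (I(B) = B*B = B**2)
F = 41422 (F = 294**2 - 45014 = 86436 - 45014 = 41422)
P(a) = 2*a*(-118 + a) (P(a) = (2*a)*(-118 + a) = 2*a*(-118 + a))
(P(542) + F) - 220171 = (2*542*(-118 + 542) + 41422) - 220171 = (2*542*424 + 41422) - 220171 = (459616 + 41422) - 220171 = 501038 - 220171 = 280867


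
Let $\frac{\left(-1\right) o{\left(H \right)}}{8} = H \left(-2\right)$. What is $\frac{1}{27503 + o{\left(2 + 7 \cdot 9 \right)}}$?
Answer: $\frac{1}{28543} \approx 3.5035 \cdot 10^{-5}$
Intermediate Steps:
$o{\left(H \right)} = 16 H$ ($o{\left(H \right)} = - 8 H \left(-2\right) = - 8 \left(- 2 H\right) = 16 H$)
$\frac{1}{27503 + o{\left(2 + 7 \cdot 9 \right)}} = \frac{1}{27503 + 16 \left(2 + 7 \cdot 9\right)} = \frac{1}{27503 + 16 \left(2 + 63\right)} = \frac{1}{27503 + 16 \cdot 65} = \frac{1}{27503 + 1040} = \frac{1}{28543}$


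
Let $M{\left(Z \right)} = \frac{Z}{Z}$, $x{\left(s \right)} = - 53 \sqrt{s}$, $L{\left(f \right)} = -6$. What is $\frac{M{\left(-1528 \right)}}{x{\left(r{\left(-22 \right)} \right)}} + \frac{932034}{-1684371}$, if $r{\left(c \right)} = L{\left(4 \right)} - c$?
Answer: $- \frac{66425193}{119028884} \approx -0.55806$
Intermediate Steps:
$r{\left(c \right)} = -6 - c$
$M{\left(Z \right)} = 1$
$\frac{M{\left(-1528 \right)}}{x{\left(r{\left(-22 \right)} \right)}} + \frac{932034}{-1684371} = 1 \frac{1}{\left(-53\right) \sqrt{-6 - -22}} + \frac{932034}{-1684371} = 1 \frac{1}{\left(-53\right) \sqrt{-6 + 22}} + 932034 \left(- \frac{1}{1684371}\right) = 1 \frac{1}{\left(-53\right) \sqrt{16}} - \frac{310678}{561457} = 1 \frac{1}{\left(-53\right) 4} - \frac{310678}{561457} = 1 \frac{1}{-212} - \frac{310678}{561457} = 1 \left(- \frac{1}{212}\right) - \frac{310678}{561457} = - \frac{1}{212} - \frac{310678}{561457} = - \frac{66425193}{119028884}$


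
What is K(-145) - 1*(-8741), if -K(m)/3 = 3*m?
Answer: 10046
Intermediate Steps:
K(m) = -9*m
K(-145) - 1*(-8741) = -9*(-145) - 1*(-8741) = 1305 + 8741 = 10046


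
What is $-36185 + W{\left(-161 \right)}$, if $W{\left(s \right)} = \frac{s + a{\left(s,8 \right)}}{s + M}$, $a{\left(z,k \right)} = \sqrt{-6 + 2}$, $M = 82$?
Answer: $- \frac{2858454}{79} - \frac{2 i}{79} \approx -36183.0 - 0.025316 i$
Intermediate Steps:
$a{\left(z,k \right)} = 2 i$ ($a{\left(z,k \right)} = \sqrt{-4} = 2 i$)
$W{\left(s \right)} = \frac{s + 2 i}{82 + s}$ ($W{\left(s \right)} = \frac{s + 2 i}{s + 82} = \frac{s + 2 i}{82 + s}$)
$-36185 + W{\left(-161 \right)} = -36185 + \frac{-161 + 2 i}{82 - 161} = -36185 + \frac{-161 + 2 i}{-79} = -36185 - \frac{-161 + 2 i}{79} = -36185 + \left(\frac{161}{79} - \frac{2 i}{79}\right) = - \frac{2858454}{79} - \frac{2 i}{79}$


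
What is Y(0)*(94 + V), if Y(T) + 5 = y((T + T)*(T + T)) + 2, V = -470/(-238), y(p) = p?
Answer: -34263/119 ≈ -287.92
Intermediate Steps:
V = 235/119 (V = -470*(-1/238) = 235/119 ≈ 1.9748)
Y(T) = -3 + 4*T² (Y(T) = -5 + ((T + T)*(T + T) + 2) = -5 + ((2*T)*(2*T) + 2) = -5 + (4*T² + 2) = -5 + (2 + 4*T²) = -3 + 4*T²)
Y(0)*(94 + V) = (-3 + 4*0²)*(94 + 235/119) = (-3 + 4*0)*(11421/119) = (-3 + 0)*(11421/119) = -3*11421/119 = -34263/119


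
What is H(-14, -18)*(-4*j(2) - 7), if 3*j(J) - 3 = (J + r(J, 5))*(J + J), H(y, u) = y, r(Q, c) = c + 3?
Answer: 2702/3 ≈ 900.67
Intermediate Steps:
r(Q, c) = 3 + c
j(J) = 1 + 2*J*(8 + J)/3 (j(J) = 1 + ((J + (3 + 5))*(J + J))/3 = 1 + ((J + 8)*(2*J))/3 = 1 + ((8 + J)*(2*J))/3 = 1 + (2*J*(8 + J))/3 = 1 + 2*J*(8 + J)/3)
H(-14, -18)*(-4*j(2) - 7) = -14*(-4*(1 + (⅔)*2² + (16/3)*2) - 7) = -14*(-4*(1 + (⅔)*4 + 32/3) - 7) = -14*(-4*(1 + 8/3 + 32/3) - 7) = -14*(-4*43/3 - 7) = -14*(-172/3 - 7) = -14*(-193/3) = 2702/3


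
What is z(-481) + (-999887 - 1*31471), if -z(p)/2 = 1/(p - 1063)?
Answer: -796208375/772 ≈ -1.0314e+6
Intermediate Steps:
z(p) = -2/(-1063 + p) (z(p) = -2/(p - 1063) = -2/(-1063 + p))
z(-481) + (-999887 - 1*31471) = -2/(-1063 - 481) + (-999887 - 1*31471) = -2/(-1544) + (-999887 - 31471) = -2*(-1/1544) - 1031358 = 1/772 - 1031358 = -796208375/772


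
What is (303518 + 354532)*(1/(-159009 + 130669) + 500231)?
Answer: 932887644998895/2834 ≈ 3.2918e+11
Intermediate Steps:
(303518 + 354532)*(1/(-159009 + 130669) + 500231) = 658050*(1/(-28340) + 500231) = 658050*(-1/28340 + 500231) = 658050*(14176546539/28340) = 932887644998895/2834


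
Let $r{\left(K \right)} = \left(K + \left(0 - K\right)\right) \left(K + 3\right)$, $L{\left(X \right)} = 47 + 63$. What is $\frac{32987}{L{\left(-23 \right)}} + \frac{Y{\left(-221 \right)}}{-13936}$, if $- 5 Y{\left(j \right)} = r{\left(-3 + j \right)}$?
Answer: $\frac{32987}{110} \approx 299.88$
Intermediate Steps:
$L{\left(X \right)} = 110$
$r{\left(K \right)} = 0$ ($r{\left(K \right)} = \left(K - K\right) \left(3 + K\right) = 0 \left(3 + K\right) = 0$)
$Y{\left(j \right)} = 0$ ($Y{\left(j \right)} = \left(- \frac{1}{5}\right) 0 = 0$)
$\frac{32987}{L{\left(-23 \right)}} + \frac{Y{\left(-221 \right)}}{-13936} = \frac{32987}{110} + \frac{0}{-13936} = 32987 \cdot \frac{1}{110} + 0 \left(- \frac{1}{13936}\right) = \frac{32987}{110} + 0 = \frac{32987}{110}$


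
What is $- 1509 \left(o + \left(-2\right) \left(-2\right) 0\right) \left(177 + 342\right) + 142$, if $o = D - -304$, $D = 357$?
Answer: $-517675889$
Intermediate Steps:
$o = 661$ ($o = 357 - -304 = 357 + 304 = 661$)
$- 1509 \left(o + \left(-2\right) \left(-2\right) 0\right) \left(177 + 342\right) + 142 = - 1509 \left(661 + \left(-2\right) \left(-2\right) 0\right) \left(177 + 342\right) + 142 = - 1509 \left(661 + 4 \cdot 0\right) 519 + 142 = - 1509 \left(661 + 0\right) 519 + 142 = - 1509 \cdot 661 \cdot 519 + 142 = \left(-1509\right) 343059 + 142 = -517676031 + 142 = -517675889$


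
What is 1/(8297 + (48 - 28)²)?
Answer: 1/8697 ≈ 0.00011498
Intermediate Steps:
1/(8297 + (48 - 28)²) = 1/(8297 + 20²) = 1/(8297 + 400) = 1/8697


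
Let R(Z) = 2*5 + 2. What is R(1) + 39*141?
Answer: 5511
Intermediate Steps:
R(Z) = 12 (R(Z) = 10 + 2 = 12)
R(1) + 39*141 = 12 + 39*141 = 12 + 5499 = 5511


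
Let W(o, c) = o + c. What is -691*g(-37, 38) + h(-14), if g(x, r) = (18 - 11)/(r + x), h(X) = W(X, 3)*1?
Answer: -4848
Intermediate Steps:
W(o, c) = c + o
h(X) = 3 + X (h(X) = (3 + X)*1 = 3 + X)
g(x, r) = 7/(r + x)
-691*g(-37, 38) + h(-14) = -4837/(38 - 37) + (3 - 14) = -4837/1 - 11 = -4837 - 11 = -4848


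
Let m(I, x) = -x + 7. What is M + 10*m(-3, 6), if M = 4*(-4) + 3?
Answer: -3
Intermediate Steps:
m(I, x) = 7 - x
M = -13 (M = -16 + 3 = -13)
M + 10*m(-3, 6) = -13 + 10*(7 - 1*6) = -13 + 10*(7 - 6) = -13 + 10*1 = -13 + 10 = -3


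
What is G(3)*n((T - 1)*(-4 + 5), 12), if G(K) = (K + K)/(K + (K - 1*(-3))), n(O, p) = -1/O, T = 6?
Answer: -2/15 ≈ -0.13333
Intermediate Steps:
G(K) = 2*K/(3 + 2*K) (G(K) = (2*K)/(K + (K + 3)) = (2*K)/(K + (3 + K)) = (2*K)/(3 + 2*K) = 2*K/(3 + 2*K))
G(3)*n((T - 1)*(-4 + 5), 12) = (2*3/(3 + 2*3))*(-1/((6 - 1)*(-4 + 5))) = (2*3/(3 + 6))*(-1/(5*1)) = (2*3/9)*(-1/5) = (2*3*(⅑))*(-1*⅕) = (⅔)*(-⅕) = -2/15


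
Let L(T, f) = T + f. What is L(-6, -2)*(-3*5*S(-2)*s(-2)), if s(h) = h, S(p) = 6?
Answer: -1440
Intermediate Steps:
L(-6, -2)*(-3*5*S(-2)*s(-2)) = (-6 - 2)*(-3*5*6*(-2)) = -(-24)*30*(-2) = -(-24)*(-60) = -8*180 = -1440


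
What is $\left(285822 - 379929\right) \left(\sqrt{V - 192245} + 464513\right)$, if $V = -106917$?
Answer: $-43713924891 - 94107 i \sqrt{299162} \approx -4.3714 \cdot 10^{10} - 5.1473 \cdot 10^{7} i$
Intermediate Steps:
$\left(285822 - 379929\right) \left(\sqrt{V - 192245} + 464513\right) = \left(285822 - 379929\right) \left(\sqrt{-106917 - 192245} + 464513\right) = - 94107 \left(\sqrt{-299162} + 464513\right) = - 94107 \left(i \sqrt{299162} + 464513\right) = - 94107 \left(464513 + i \sqrt{299162}\right) = -43713924891 - 94107 i \sqrt{299162}$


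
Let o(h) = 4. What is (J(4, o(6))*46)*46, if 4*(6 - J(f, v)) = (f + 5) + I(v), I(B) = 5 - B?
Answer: 7406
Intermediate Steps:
J(f, v) = 7/2 - f/4 + v/4 (J(f, v) = 6 - ((f + 5) + (5 - v))/4 = 6 - ((5 + f) + (5 - v))/4 = 6 - (10 + f - v)/4 = 6 + (-5/2 - f/4 + v/4) = 7/2 - f/4 + v/4)
(J(4, o(6))*46)*46 = ((7/2 - ¼*4 + (¼)*4)*46)*46 = ((7/2 - 1 + 1)*46)*46 = ((7/2)*46)*46 = 161*46 = 7406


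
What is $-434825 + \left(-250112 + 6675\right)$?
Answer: $-678262$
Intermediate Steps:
$-434825 + \left(-250112 + 6675\right) = -434825 - 243437 = -678262$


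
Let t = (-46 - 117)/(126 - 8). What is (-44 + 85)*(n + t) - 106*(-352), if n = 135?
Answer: 5049263/118 ≈ 42790.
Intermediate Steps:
t = -163/118 ≈ -1.3814
(-44 + 85)*(n + t) - 106*(-352) = (-44 + 85)*(135 - 163/118) - 106*(-352) = 41*(15767/118) + 37312 = 646447/118 + 37312 = 5049263/118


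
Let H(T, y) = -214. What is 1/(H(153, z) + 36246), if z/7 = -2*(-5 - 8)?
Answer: 1/36032 ≈ 2.7753e-5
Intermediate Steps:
z = 182 (z = 7*(-2*(-5 - 8)) = 7*(-2*(-13)) = 7*26 = 182)
1/(H(153, z) + 36246) = 1/(-214 + 36246) = 1/36032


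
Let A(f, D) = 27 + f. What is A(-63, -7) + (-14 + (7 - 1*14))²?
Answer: 405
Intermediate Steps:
A(-63, -7) + (-14 + (7 - 1*14))² = (27 - 63) + (-14 + (7 - 1*14))² = -36 + (-14 + (7 - 14))² = -36 + (-14 - 7)² = -36 + (-21)² = -36 + 441 = 405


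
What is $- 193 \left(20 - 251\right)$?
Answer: $44583$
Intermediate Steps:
$- 193 \left(20 - 251\right) = \left(-193\right) \left(-231\right) = 44583$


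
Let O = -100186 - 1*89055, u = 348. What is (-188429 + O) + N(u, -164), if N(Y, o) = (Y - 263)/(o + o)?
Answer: -123875845/328 ≈ -3.7767e+5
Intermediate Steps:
O = -189241 (O = -100186 - 89055 = -189241)
N(Y, o) = (-263 + Y)/(2*o) (N(Y, o) = (-263 + Y)/((2*o)) = (-263 + Y)*(1/(2*o)) = (-263 + Y)/(2*o))
(-188429 + O) + N(u, -164) = (-188429 - 189241) + (½)*(-263 + 348)/(-164) = -377670 + (½)*(-1/164)*85 = -377670 - 85/328 = -123875845/328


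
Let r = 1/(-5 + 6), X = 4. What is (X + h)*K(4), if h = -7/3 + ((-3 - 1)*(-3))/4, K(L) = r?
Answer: 14/3 ≈ 4.6667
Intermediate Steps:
r = 1 (r = 1/1 = 1)
K(L) = 1
h = 2/3 (h = -7*1/3 - 4*(-3)*(1/4) = -7/3 + 12*(1/4) = -7/3 + 3 = 2/3 ≈ 0.66667)
(X + h)*K(4) = (4 + 2/3)*1 = (14/3)*1 = 14/3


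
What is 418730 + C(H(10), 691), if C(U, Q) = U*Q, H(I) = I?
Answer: 425640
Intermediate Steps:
C(U, Q) = Q*U
418730 + C(H(10), 691) = 418730 + 691*10 = 418730 + 6910 = 425640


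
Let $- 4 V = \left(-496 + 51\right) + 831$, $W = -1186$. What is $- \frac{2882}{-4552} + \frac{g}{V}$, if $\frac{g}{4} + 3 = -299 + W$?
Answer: $\frac{27371617}{439268} \approx 62.312$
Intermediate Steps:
$g = -5952$ ($g = -12 + 4 \left(-299 - 1186\right) = -12 + 4 \left(-1485\right) = -12 - 5940 = -5952$)
$V = - \frac{193}{2}$ ($V = - \frac{\left(-496 + 51\right) + 831}{4} = - \frac{-445 + 831}{4} = \left(- \frac{1}{4}\right) 386 = - \frac{193}{2} \approx -96.5$)
$- \frac{2882}{-4552} + \frac{g}{V} = - \frac{2882}{-4552} - \frac{5952}{- \frac{193}{2}} = \left(-2882\right) \left(- \frac{1}{4552}\right) - - \frac{11904}{193} = \frac{1441}{2276} + \frac{11904}{193} = \frac{27371617}{439268}$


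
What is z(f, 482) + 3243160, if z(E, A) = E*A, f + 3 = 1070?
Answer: 3757454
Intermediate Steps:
f = 1067 (f = -3 + 1070 = 1067)
z(E, A) = A*E
z(f, 482) + 3243160 = 482*1067 + 3243160 = 514294 + 3243160 = 3757454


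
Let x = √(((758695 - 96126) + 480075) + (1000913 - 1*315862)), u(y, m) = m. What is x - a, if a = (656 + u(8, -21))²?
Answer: -403225 + 23*√3455 ≈ -4.0187e+5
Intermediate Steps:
x = 23*√3455 (x = √((662569 + 480075) + (1000913 - 315862)) = √(1142644 + 685051) = √1827695 = 23*√3455 ≈ 1351.9)
a = 403225 (a = (656 - 21)² = 635² = 403225)
x - a = 23*√3455 - 1*403225 = 23*√3455 - 403225 = -403225 + 23*√3455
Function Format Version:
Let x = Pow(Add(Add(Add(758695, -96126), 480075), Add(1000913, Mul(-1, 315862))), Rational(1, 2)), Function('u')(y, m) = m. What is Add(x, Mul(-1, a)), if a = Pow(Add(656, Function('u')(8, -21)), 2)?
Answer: Add(-403225, Mul(23, Pow(3455, Rational(1, 2)))) ≈ -4.0187e+5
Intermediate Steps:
x = Mul(23, Pow(3455, Rational(1, 2))) (x = Pow(Add(Add(662569, 480075), Add(1000913, -315862)), Rational(1, 2)) = Pow(Add(1142644, 685051), Rational(1, 2)) = Pow(1827695, Rational(1, 2)) = Mul(23, Pow(3455, Rational(1, 2))) ≈ 1351.9)
a = 403225 (a = Pow(Add(656, -21), 2) = Pow(635, 2) = 403225)
Add(x, Mul(-1, a)) = Add(Mul(23, Pow(3455, Rational(1, 2))), Mul(-1, 403225)) = Add(Mul(23, Pow(3455, Rational(1, 2))), -403225) = Add(-403225, Mul(23, Pow(3455, Rational(1, 2))))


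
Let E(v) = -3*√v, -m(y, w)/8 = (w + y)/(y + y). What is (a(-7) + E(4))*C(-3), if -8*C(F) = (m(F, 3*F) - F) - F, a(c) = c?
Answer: -65/4 ≈ -16.250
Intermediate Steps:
m(y, w) = -4*(w + y)/y (m(y, w) = -8*(w + y)/(y + y) = -8*(w + y)/(2*y) = -8*(w + y)*1/(2*y) = -4*(w + y)/y)
C(F) = 2 + F/4 (C(F) = -(((-4 - 4*3*F/F) - F) - F)/8 = -(((-4 - 12) - F) - F)/8 = -((-16 - F) - F)/8 = -(-16 - 2*F)/8 = 2 + F/4)
(a(-7) + E(4))*C(-3) = (-7 - 3*√4)*(2 + (¼)*(-3)) = (-7 - 3*2)*(2 - ¾) = (-7 - 6)*(5/4) = -13*5/4 = -65/4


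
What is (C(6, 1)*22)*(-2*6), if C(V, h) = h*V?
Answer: -1584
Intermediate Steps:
C(V, h) = V*h
(C(6, 1)*22)*(-2*6) = ((6*1)*22)*(-2*6) = (6*22)*(-12) = 132*(-12) = -1584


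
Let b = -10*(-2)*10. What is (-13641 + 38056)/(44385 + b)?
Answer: 4883/8917 ≈ 0.54761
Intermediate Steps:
b = 200 (b = 20*10 = 200)
(-13641 + 38056)/(44385 + b) = (-13641 + 38056)/(44385 + 200) = 24415/44585 = 24415*(1/44585) = 4883/8917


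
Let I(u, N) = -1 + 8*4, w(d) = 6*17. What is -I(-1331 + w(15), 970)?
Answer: -31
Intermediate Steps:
w(d) = 102
I(u, N) = 31 (I(u, N) = -1 + 32 = 31)
-I(-1331 + w(15), 970) = -1*31 = -31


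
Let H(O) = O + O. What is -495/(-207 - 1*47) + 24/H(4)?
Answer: 1257/254 ≈ 4.9488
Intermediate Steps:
H(O) = 2*O
-495/(-207 - 1*47) + 24/H(4) = -495/(-207 - 1*47) + 24/((2*4)) = -495/(-207 - 47) + 24/8 = -495/(-254) + 24*(1/8) = -495*(-1/254) + 3 = 495/254 + 3 = 1257/254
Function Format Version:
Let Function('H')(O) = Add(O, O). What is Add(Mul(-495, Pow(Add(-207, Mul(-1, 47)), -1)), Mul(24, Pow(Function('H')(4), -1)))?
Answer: Rational(1257, 254) ≈ 4.9488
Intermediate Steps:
Function('H')(O) = Mul(2, O)
Add(Mul(-495, Pow(Add(-207, Mul(-1, 47)), -1)), Mul(24, Pow(Function('H')(4), -1))) = Add(Mul(-495, Pow(Add(-207, Mul(-1, 47)), -1)), Mul(24, Pow(Mul(2, 4), -1))) = Add(Mul(-495, Pow(Add(-207, -47), -1)), Mul(24, Pow(8, -1))) = Add(Mul(-495, Pow(-254, -1)), Mul(24, Rational(1, 8))) = Add(Mul(-495, Rational(-1, 254)), 3) = Add(Rational(495, 254), 3) = Rational(1257, 254)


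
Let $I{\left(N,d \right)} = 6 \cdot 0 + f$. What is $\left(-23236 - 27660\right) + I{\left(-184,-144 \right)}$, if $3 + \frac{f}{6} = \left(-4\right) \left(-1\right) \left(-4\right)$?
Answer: $-51010$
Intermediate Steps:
$f = -114$ ($f = -18 + 6 \left(-4\right) \left(-1\right) \left(-4\right) = -18 + 6 \cdot 4 \left(-4\right) = -18 + 6 \left(-16\right) = -18 - 96 = -114$)
$I{\left(N,d \right)} = -114$ ($I{\left(N,d \right)} = 6 \cdot 0 - 114 = 0 - 114 = -114$)
$\left(-23236 - 27660\right) + I{\left(-184,-144 \right)} = \left(-23236 - 27660\right) - 114 = -50896 - 114 = -51010$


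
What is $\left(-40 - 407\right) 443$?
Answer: $-198021$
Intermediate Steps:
$\left(-40 - 407\right) 443 = \left(-447\right) 443 = -198021$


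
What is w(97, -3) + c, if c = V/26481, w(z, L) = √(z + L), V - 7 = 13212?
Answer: 13219/26481 + √94 ≈ 10.195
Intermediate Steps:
V = 13219 (V = 7 + 13212 = 13219)
w(z, L) = √(L + z)
c = 13219/26481 ≈ 0.49919
w(97, -3) + c = √(-3 + 97) + 13219/26481 = √94 + 13219/26481 = 13219/26481 + √94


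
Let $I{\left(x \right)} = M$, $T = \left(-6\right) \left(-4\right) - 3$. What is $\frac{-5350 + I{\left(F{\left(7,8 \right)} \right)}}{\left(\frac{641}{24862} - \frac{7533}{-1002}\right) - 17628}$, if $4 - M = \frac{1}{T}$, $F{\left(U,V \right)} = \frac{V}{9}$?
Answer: $\frac{233063709859}{768172900152} \approx 0.3034$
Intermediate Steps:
$F{\left(U,V \right)} = \frac{V}{9}$ ($F{\left(U,V \right)} = V \frac{1}{9} = \frac{V}{9}$)
$T = 21$ ($T = 24 - 3 = 21$)
$M = \frac{83}{21}$ ($M = 4 - \frac{1}{21} = \frac{83}{21} \approx 3.9524$)
$I{\left(x \right)} = \frac{83}{21}$
$\frac{-5350 + I{\left(F{\left(7,8 \right)} \right)}}{\left(\frac{641}{24862} - \frac{7533}{-1002}\right) - 17628} = \frac{-5350 + \frac{83}{21}}{\left(\frac{641}{24862} - \frac{7533}{-1002}\right) - 17628} = - \frac{112267}{21 \left(\left(641 \cdot \frac{1}{24862} - - \frac{2511}{334}\right) - 17628\right)} = - \frac{112267}{21 \left(\left(\frac{641}{24862} + \frac{2511}{334}\right) - 17628\right)} = - \frac{112267}{21 \left(\frac{15660644}{2075977} - 17628\right)} = - \frac{112267}{21 \left(- \frac{36579661912}{2075977}\right)} = \left(- \frac{112267}{21}\right) \left(- \frac{2075977}{36579661912}\right) = \frac{233063709859}{768172900152}$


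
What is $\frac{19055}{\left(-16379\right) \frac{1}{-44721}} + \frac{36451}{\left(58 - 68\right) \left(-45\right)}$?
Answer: $\frac{384068425679}{7370550} \approx 52109.0$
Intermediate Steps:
$\frac{19055}{\left(-16379\right) \frac{1}{-44721}} + \frac{36451}{\left(58 - 68\right) \left(-45\right)} = \frac{19055}{\left(-16379\right) \left(- \frac{1}{44721}\right)} + \frac{36451}{\left(-10\right) \left(-45\right)} = \frac{19055}{\frac{16379}{44721}} + \frac{36451}{450} = 19055 \cdot \frac{44721}{16379} + 36451 \cdot \frac{1}{450} = \frac{852158655}{16379} + \frac{36451}{450} = \frac{384068425679}{7370550}$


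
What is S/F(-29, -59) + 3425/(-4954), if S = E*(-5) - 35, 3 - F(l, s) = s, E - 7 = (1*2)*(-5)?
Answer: -155715/153574 ≈ -1.0139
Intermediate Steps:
E = -3 (E = 7 + (1*2)*(-5) = 7 + 2*(-5) = 7 - 10 = -3)
F(l, s) = 3 - s
S = -20 (S = -3*(-5) - 35 = 15 - 35 = -20)
S/F(-29, -59) + 3425/(-4954) = -20/(3 - 1*(-59)) + 3425/(-4954) = -20/(3 + 59) + 3425*(-1/4954) = -20/62 - 3425/4954 = -20*1/62 - 3425/4954 = -10/31 - 3425/4954 = -155715/153574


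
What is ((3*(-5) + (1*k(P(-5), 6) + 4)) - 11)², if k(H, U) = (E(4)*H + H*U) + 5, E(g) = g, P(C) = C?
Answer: 4489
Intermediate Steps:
k(H, U) = 5 + 4*H + H*U (k(H, U) = (4*H + H*U) + 5 = 5 + 4*H + H*U)
((3*(-5) + (1*k(P(-5), 6) + 4)) - 11)² = ((3*(-5) + (1*(5 + 4*(-5) - 5*6) + 4)) - 11)² = ((-15 + (1*(5 - 20 - 30) + 4)) - 11)² = ((-15 + (1*(-45) + 4)) - 11)² = ((-15 + (-45 + 4)) - 11)² = ((-15 - 41) - 11)² = (-56 - 11)² = (-67)² = 4489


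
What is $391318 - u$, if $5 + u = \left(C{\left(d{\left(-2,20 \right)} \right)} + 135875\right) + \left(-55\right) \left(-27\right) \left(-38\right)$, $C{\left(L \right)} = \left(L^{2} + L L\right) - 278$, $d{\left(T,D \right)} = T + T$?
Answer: $312124$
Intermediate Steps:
$d{\left(T,D \right)} = 2 T$
$C{\left(L \right)} = -278 + 2 L^{2}$ ($C{\left(L \right)} = \left(L^{2} + L^{2}\right) - 278 = 2 L^{2} - 278 = -278 + 2 L^{2}$)
$u = 79194$ ($u = -5 + \left(\left(\left(-278 + 2 \left(2 \left(-2\right)\right)^{2}\right) + 135875\right) + \left(-55\right) \left(-27\right) \left(-38\right)\right) = -5 + \left(\left(\left(-278 + 2 \left(-4\right)^{2}\right) + 135875\right) + 1485 \left(-38\right)\right) = -5 + \left(\left(\left(-278 + 2 \cdot 16\right) + 135875\right) - 56430\right) = -5 + \left(\left(\left(-278 + 32\right) + 135875\right) - 56430\right) = -5 + \left(\left(-246 + 135875\right) - 56430\right) = -5 + \left(135629 - 56430\right) = -5 + 79199 = 79194$)
$391318 - u = 391318 - 79194 = 312124$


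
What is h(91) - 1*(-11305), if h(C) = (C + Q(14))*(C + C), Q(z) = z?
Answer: 30415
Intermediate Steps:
h(C) = 2*C*(14 + C) (h(C) = (C + 14)*(C + C) = (14 + C)*(2*C) = 2*C*(14 + C))
h(91) - 1*(-11305) = 2*91*(14 + 91) - 1*(-11305) = 2*91*105 + 11305 = 19110 + 11305 = 30415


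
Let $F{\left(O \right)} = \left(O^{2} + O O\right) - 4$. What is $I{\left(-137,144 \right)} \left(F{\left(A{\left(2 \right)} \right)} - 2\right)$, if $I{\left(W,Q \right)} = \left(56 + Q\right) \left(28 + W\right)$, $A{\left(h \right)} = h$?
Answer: $-43600$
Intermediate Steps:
$F{\left(O \right)} = -4 + 2 O^{2}$ ($F{\left(O \right)} = \left(O^{2} + O^{2}\right) - 4 = 2 O^{2} - 4 = -4 + 2 O^{2}$)
$I{\left(W,Q \right)} = \left(28 + W\right) \left(56 + Q\right)$
$I{\left(-137,144 \right)} \left(F{\left(A{\left(2 \right)} \right)} - 2\right) = \left(1568 + 28 \cdot 144 + 56 \left(-137\right) + 144 \left(-137\right)\right) \left(\left(-4 + 2 \cdot 2^{2}\right) - 2\right) = \left(1568 + 4032 - 7672 - 19728\right) \left(\left(-4 + 2 \cdot 4\right) - 2\right) = - 21800 \left(\left(-4 + 8\right) - 2\right) = - 21800 \left(4 - 2\right) = \left(-21800\right) 2 = -43600$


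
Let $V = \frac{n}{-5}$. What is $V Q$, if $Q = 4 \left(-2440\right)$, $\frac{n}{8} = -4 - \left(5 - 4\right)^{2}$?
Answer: $-78080$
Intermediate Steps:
$n = -40$ ($n = 8 \left(-4 - \left(5 - 4\right)^{2}\right) = 8 \left(-4 - 1^{2}\right) = 8 \left(-4 - 1\right) = 8 \left(-5\right) = -40$)
$Q = -9760$
$V = 8$ ($V = \frac{1}{-5} \left(-40\right) = \left(- \frac{1}{5}\right) \left(-40\right) = 8$)
$V Q = 8 \left(-9760\right) = -78080$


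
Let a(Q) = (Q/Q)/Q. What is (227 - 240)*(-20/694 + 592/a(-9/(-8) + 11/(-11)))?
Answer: -333684/347 ≈ -961.63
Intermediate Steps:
a(Q) = 1/Q
(227 - 240)*(-20/694 + 592/a(-9/(-8) + 11/(-11))) = (227 - 240)*(-20/694 + 592/(1/(-9/(-8) + 11/(-11)))) = -13*(-20*1/694 + 592/(1/(-9*(-⅛) + 11*(-1/11)))) = -13*(-10/347 + 592/(1/(9/8 - 1))) = -13*(-10/347 + 592/(1/(⅛))) = -13*(-10/347 + 592/8) = -13*(-10/347 + 592*(⅛)) = -13*(-10/347 + 74) = -13*25668/347 = -333684/347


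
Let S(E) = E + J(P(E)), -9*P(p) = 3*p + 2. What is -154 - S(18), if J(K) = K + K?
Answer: -1436/9 ≈ -159.56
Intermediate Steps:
P(p) = -2/9 - p/3 (P(p) = -(3*p + 2)/9 = -(2 + 3*p)/9 = -2/9 - p/3)
J(K) = 2*K
S(E) = -4/9 + E/3 (S(E) = E + 2*(-2/9 - E/3) = E + (-4/9 - 2*E/3) = -4/9 + E/3)
-154 - S(18) = -154 - (-4/9 + (⅓)*18) = -154 - (-4/9 + 6) = -154 - 1*50/9 = -154 - 50/9 = -1436/9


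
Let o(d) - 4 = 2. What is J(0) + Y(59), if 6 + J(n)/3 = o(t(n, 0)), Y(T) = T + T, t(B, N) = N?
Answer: 118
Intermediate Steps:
o(d) = 6 (o(d) = 4 + 2 = 6)
Y(T) = 2*T
J(n) = 0 (J(n) = -18 + 3*6 = -18 + 18 = 0)
J(0) + Y(59) = 0 + 2*59 = 0 + 118 = 118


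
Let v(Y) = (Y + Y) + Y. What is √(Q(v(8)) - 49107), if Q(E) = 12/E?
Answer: I*√196426/2 ≈ 221.6*I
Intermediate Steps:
v(Y) = 3*Y (v(Y) = 2*Y + Y = 3*Y)
√(Q(v(8)) - 49107) = √(12/((3*8)) - 49107) = √(12/24 - 49107) = √(12*(1/24) - 49107) = √(½ - 49107) = √(-98213/2) = I*√196426/2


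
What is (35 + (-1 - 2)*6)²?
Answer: 289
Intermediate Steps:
(35 + (-1 - 2)*6)² = (35 - 3*6)² = (35 - 18)² = 17² = 289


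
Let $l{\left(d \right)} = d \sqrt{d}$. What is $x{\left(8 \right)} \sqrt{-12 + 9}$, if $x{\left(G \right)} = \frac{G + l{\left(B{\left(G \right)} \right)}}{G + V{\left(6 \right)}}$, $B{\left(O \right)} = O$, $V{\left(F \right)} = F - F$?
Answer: $i \left(\sqrt{3} + 2 \sqrt{6}\right) \approx 6.631 i$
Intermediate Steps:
$V{\left(F \right)} = 0$
$l{\left(d \right)} = d^{\frac{3}{2}}$
$x{\left(G \right)} = \frac{G + G^{\frac{3}{2}}}{G}$ ($x{\left(G \right)} = \frac{G + G^{\frac{3}{2}}}{G + 0} = \frac{G + G^{\frac{3}{2}}}{G}$)
$x{\left(8 \right)} \sqrt{-12 + 9} = \left(1 + \sqrt{8}\right) \sqrt{-12 + 9} = \left(1 + 2 \sqrt{2}\right) \sqrt{-3} = \left(1 + 2 \sqrt{2}\right) i \sqrt{3} = i \sqrt{3} \left(1 + 2 \sqrt{2}\right)$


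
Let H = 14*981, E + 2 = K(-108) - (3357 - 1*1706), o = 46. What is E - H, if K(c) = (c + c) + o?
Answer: -15557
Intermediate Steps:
K(c) = 46 + 2*c (K(c) = (c + c) + 46 = 2*c + 46 = 46 + 2*c)
E = -1823 (E = -2 + ((46 + 2*(-108)) - (3357 - 1*1706)) = -2 + ((46 - 216) - (3357 - 1706)) = -2 + (-170 - 1*1651) = -2 + (-170 - 1651) = -2 - 1821 = -1823)
H = 13734
E - H = -1823 - 1*13734 = -1823 - 13734 = -15557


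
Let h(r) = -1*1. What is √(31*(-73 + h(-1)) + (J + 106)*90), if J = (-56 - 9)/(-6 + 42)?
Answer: √28334/2 ≈ 84.164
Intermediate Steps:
h(r) = -1
J = -65/36 ≈ -1.8056
√(31*(-73 + h(-1)) + (J + 106)*90) = √(31*(-73 - 1) + (-65/36 + 106)*90) = √(31*(-74) + (3751/36)*90) = √(-2294 + 18755/2) = √(14167/2) = √28334/2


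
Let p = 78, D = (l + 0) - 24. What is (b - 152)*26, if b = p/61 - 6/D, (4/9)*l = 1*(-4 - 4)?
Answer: -1671722/427 ≈ -3915.0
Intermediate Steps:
l = -18 (l = 9*(1*(-4 - 4))/4 = 9*(1*(-8))/4 = (9/4)*(-8) = -18)
D = -42 (D = (-18 + 0) - 24 = -18 - 24 = -42)
b = 607/427 (b = 78/61 - 6/(-42) = 78*(1/61) - 6*(-1/42) = 78/61 + ⅐ = 607/427 ≈ 1.4215)
(b - 152)*26 = (607/427 - 152)*26 = -64297/427*26 = -1671722/427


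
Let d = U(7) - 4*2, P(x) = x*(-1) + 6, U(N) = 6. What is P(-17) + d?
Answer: 21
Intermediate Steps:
P(x) = 6 - x (P(x) = -x + 6 = 6 - x)
d = -2 (d = 6 - 4*2 = 6 - 1*8 = 6 - 8 = -2)
P(-17) + d = (6 - 1*(-17)) - 2 = (6 + 17) - 2 = 23 - 2 = 21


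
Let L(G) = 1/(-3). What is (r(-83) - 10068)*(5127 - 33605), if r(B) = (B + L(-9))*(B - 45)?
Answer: -51146488/3 ≈ -1.7049e+7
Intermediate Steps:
L(G) = -1/3
r(B) = (-45 + B)*(-1/3 + B) (r(B) = (B - 1/3)*(B - 45) = (-1/3 + B)*(-45 + B) = (-45 + B)*(-1/3 + B))
(r(-83) - 10068)*(5127 - 33605) = ((15 + (-83)**2 - 136/3*(-83)) - 10068)*(5127 - 33605) = ((15 + 6889 + 11288/3) - 10068)*(-28478) = (32000/3 - 10068)*(-28478) = (1796/3)*(-28478) = -51146488/3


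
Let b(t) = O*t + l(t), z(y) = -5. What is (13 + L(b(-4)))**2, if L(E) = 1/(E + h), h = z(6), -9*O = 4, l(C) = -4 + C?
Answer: 1700416/10201 ≈ 166.69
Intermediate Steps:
O = -4/9 (O = -1/9*4 = -4/9 ≈ -0.44444)
h = -5
b(t) = -4 + 5*t/9 (b(t) = -4*t/9 + (-4 + t) = -4 + 5*t/9)
L(E) = 1/(-5 + E) (L(E) = 1/(E - 5) = 1/(-5 + E))
(13 + L(b(-4)))**2 = (13 + 1/(-5 + (-4 + (5/9)*(-4))))**2 = (13 + 1/(-5 + (-4 - 20/9)))**2 = (13 + 1/(-5 - 56/9))**2 = (13 + 1/(-101/9))**2 = (13 - 9/101)**2 = (1304/101)**2 = 1700416/10201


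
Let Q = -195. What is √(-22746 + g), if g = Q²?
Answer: √15279 ≈ 123.61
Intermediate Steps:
g = 38025 (g = (-195)² = 38025)
√(-22746 + g) = √(-22746 + 38025) = √15279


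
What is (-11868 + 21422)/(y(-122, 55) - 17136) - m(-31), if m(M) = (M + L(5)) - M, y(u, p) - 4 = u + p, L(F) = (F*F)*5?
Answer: -2159429/17199 ≈ -125.56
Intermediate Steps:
L(F) = 5*F**2 (L(F) = F**2*5 = 5*F**2)
y(u, p) = 4 + p + u (y(u, p) = 4 + (u + p) = 4 + (p + u) = 4 + p + u)
m(M) = 125 (m(M) = (M + 5*5**2) - M = (M + 5*25) - M = (M + 125) - M = (125 + M) - M = 125)
(-11868 + 21422)/(y(-122, 55) - 17136) - m(-31) = (-11868 + 21422)/((4 + 55 - 122) - 17136) - 1*125 = 9554/(-63 - 17136) - 125 = 9554/(-17199) - 125 = 9554*(-1/17199) - 125 = -9554/17199 - 125 = -2159429/17199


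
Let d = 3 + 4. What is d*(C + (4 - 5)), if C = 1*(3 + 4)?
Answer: 42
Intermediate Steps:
C = 7 (C = 1*7 = 7)
d = 7
d*(C + (4 - 5)) = 7*(7 + (4 - 5)) = 7*(7 - 1) = 7*6 = 42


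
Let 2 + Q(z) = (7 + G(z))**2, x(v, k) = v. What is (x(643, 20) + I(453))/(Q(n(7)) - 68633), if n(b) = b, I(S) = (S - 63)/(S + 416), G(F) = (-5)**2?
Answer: -559157/58753959 ≈ -0.0095169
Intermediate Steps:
G(F) = 25
I(S) = (-63 + S)/(416 + S)
Q(z) = 1022 (Q(z) = -2 + (7 + 25)**2 = -2 + 32**2 = -2 + 1024 = 1022)
(x(643, 20) + I(453))/(Q(n(7)) - 68633) = (643 + (-63 + 453)/(416 + 453))/(1022 - 68633) = (643 + 390/869)/(-67611) = (643 + (1/869)*390)*(-1/67611) = (643 + 390/869)*(-1/67611) = (559157/869)*(-1/67611) = -559157/58753959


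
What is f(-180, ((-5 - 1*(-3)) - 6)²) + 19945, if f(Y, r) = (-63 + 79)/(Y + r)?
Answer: 578401/29 ≈ 19945.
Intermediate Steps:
f(Y, r) = 16/(Y + r)
f(-180, ((-5 - 1*(-3)) - 6)²) + 19945 = 16/(-180 + ((-5 - 1*(-3)) - 6)²) + 19945 = 16/(-180 + ((-5 + 3) - 6)²) + 19945 = 16/(-180 + (-2 - 6)²) + 19945 = 16/(-180 + (-8)²) + 19945 = 16/(-180 + 64) + 19945 = 16/(-116) + 19945 = 16*(-1/116) + 19945 = -4/29 + 19945 = 578401/29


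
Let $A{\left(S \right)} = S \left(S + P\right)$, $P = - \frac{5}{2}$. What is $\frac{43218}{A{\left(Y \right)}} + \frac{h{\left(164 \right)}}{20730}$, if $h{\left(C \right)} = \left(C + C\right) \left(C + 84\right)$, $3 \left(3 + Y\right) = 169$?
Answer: $\frac{502398793}{25290600} \approx 19.865$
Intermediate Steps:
$Y = \frac{160}{3}$ ($Y = -3 + \frac{1}{3} \cdot 169 = -3 + \frac{169}{3} = \frac{160}{3} \approx 53.333$)
$P = - \frac{5}{2}$ ($P = \left(-5\right) \frac{1}{2} = - \frac{5}{2} \approx -2.5$)
$A{\left(S \right)} = S \left(- \frac{5}{2} + S\right)$ ($A{\left(S \right)} = S \left(S - \frac{5}{2}\right) = S \left(- \frac{5}{2} + S\right)$)
$h{\left(C \right)} = 2 C \left(84 + C\right)$
$\frac{43218}{A{\left(Y \right)}} + \frac{h{\left(164 \right)}}{20730} = \frac{43218}{\frac{1}{2} \cdot \frac{160}{3} \left(-5 + 2 \cdot \frac{160}{3}\right)} + \frac{2 \cdot 164 \left(84 + 164\right)}{20730} = \frac{43218}{\frac{1}{2} \cdot \frac{160}{3} \left(-5 + \frac{320}{3}\right)} + 2 \cdot 164 \cdot 248 \cdot \frac{1}{20730} = \frac{43218}{\frac{1}{2} \cdot \frac{160}{3} \cdot \frac{305}{3}} + 81344 \cdot \frac{1}{20730} = \frac{43218}{\frac{24400}{9}} + \frac{40672}{10365} = 43218 \cdot \frac{9}{24400} + \frac{40672}{10365} = \frac{194481}{12200} + \frac{40672}{10365} = \frac{502398793}{25290600}$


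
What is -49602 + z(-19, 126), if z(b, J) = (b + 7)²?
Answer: -49458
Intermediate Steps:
z(b, J) = (7 + b)²
-49602 + z(-19, 126) = -49602 + (7 - 19)² = -49602 + (-12)² = -49602 + 144 = -49458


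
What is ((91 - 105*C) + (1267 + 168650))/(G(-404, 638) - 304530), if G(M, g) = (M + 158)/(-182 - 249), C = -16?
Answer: -9249691/16406523 ≈ -0.56378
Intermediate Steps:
G(M, g) = -158/431 - M/431 (G(M, g) = (158 + M)/(-431) = (158 + M)*(-1/431) = -158/431 - M/431)
((91 - 105*C) + (1267 + 168650))/(G(-404, 638) - 304530) = ((91 - 105*(-16)) + (1267 + 168650))/((-158/431 - 1/431*(-404)) - 304530) = ((91 + 1680) + 169917)/((-158/431 + 404/431) - 304530) = (1771 + 169917)/(246/431 - 304530) = 171688/(-131252184/431) = 171688*(-431/131252184) = -9249691/16406523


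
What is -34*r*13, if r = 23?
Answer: -10166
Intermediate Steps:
-34*r*13 = -34*23*13 = -782*13 = -10166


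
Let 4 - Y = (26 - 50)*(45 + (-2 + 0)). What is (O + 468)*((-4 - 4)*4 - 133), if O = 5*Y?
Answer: -931920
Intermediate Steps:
Y = 1036 (Y = 4 - (26 - 50)*(45 + (-2 + 0)) = 4 - (-24)*(45 - 2) = 4 - (-24)*43 = 4 - 1*(-1032) = 4 + 1032 = 1036)
O = 5180 (O = 5*1036 = 5180)
(O + 468)*((-4 - 4)*4 - 133) = (5180 + 468)*((-4 - 4)*4 - 133) = 5648*(-8*4 - 133) = 5648*(-32 - 133) = 5648*(-165) = -931920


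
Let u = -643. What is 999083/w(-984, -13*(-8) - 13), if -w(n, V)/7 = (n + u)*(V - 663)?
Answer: -999083/6514508 ≈ -0.15336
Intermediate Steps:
w(n, V) = -7*(-663 + V)*(-643 + n) (w(n, V) = -7*(n - 643)*(V - 663) = -7*(-643 + n)*(-663 + V) = -7*(-663 + V)*(-643 + n))
999083/w(-984, -13*(-8) - 13) = 999083/(-2984163 + 4501*(-13*(-8) - 13) + 4641*(-984) - 7*(-13*(-8) - 13)*(-984)) = 999083/(-2984163 + 4501*(104 - 13) - 4566744 - 7*(104 - 13)*(-984)) = 999083/(-2984163 + 4501*91 - 4566744 - 7*91*(-984)) = 999083/(-2984163 + 409591 - 4566744 + 626808) = 999083/(-6514508) = 999083*(-1/6514508) = -999083/6514508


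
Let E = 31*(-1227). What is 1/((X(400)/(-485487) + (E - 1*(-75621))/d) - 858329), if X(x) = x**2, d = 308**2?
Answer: -2878452423/2470658998012204 ≈ -1.1651e-6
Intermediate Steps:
E = -38037
d = 94864
1/((X(400)/(-485487) + (E - 1*(-75621))/d) - 858329) = 1/((400**2/(-485487) + (-38037 - 1*(-75621))/94864) - 858329) = 1/((160000*(-1/485487) + (-38037 + 75621)*(1/94864)) - 858329) = 1/((-160000/485487 + 37584*(1/94864)) - 858329) = 1/((-160000/485487 + 2349/5929) - 858329) = 1/(191768963/2878452423 - 858329) = 1/(-2470658998012204/2878452423) = -2878452423/2470658998012204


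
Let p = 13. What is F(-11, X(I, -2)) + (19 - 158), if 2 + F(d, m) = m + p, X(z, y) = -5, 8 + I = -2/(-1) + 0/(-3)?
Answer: -133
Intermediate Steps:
I = -6 (I = -8 + (-2/(-1) + 0/(-3)) = -8 + (-2*(-1) + 0*(-⅓)) = -8 + (2 + 0) = -8 + 2 = -6)
F(d, m) = 11 + m (F(d, m) = -2 + (m + 13) = -2 + (13 + m) = 11 + m)
F(-11, X(I, -2)) + (19 - 158) = (11 - 5) + (19 - 158) = 6 - 139 = -133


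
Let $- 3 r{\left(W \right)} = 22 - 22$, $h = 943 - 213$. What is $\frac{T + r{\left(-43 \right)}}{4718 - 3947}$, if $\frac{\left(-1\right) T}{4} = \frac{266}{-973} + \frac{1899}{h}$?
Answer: $- \frac{472442}{39116685} \approx -0.012078$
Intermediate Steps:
$h = 730$ ($h = 943 - 213 = 730$)
$T = - \frac{472442}{50735}$ ($T = - 4 \left(\frac{266}{-973} + \frac{1899}{730}\right) = - 4 \left(266 \left(- \frac{1}{973}\right) + 1899 \cdot \frac{1}{730}\right) = - 4 \left(- \frac{38}{139} + \frac{1899}{730}\right) = \left(-4\right) \frac{236221}{101470} = - \frac{472442}{50735} \approx -9.312$)
$r{\left(W \right)} = 0$ ($r{\left(W \right)} = - \frac{22 - 22}{3} = \left(- \frac{1}{3}\right) 0 = 0$)
$\frac{T + r{\left(-43 \right)}}{4718 - 3947} = \frac{- \frac{472442}{50735} + 0}{4718 - 3947} = - \frac{472442}{50735 \cdot 771} = \left(- \frac{472442}{50735}\right) \frac{1}{771} = - \frac{472442}{39116685}$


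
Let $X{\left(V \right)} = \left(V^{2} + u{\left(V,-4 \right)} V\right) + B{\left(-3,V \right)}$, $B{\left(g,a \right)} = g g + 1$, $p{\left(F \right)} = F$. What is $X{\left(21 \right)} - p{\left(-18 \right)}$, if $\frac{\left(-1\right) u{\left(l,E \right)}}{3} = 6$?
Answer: $91$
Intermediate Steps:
$B{\left(g,a \right)} = 1 + g^{2}$ ($B{\left(g,a \right)} = g^{2} + 1 = 1 + g^{2}$)
$u{\left(l,E \right)} = -18$ ($u{\left(l,E \right)} = \left(-3\right) 6 = -18$)
$X{\left(V \right)} = 10 + V^{2} - 18 V$ ($X{\left(V \right)} = \left(V^{2} - 18 V\right) + \left(1 + \left(-3\right)^{2}\right) = \left(V^{2} - 18 V\right) + \left(1 + 9\right) = \left(V^{2} - 18 V\right) + 10 = 10 + V^{2} - 18 V$)
$X{\left(21 \right)} - p{\left(-18 \right)} = \left(10 + 21^{2} - 378\right) - -18 = \left(10 + 441 - 378\right) + 18 = 73 + 18 = 91$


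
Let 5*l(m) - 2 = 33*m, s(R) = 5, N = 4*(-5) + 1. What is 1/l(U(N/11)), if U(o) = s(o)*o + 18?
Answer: 5/311 ≈ 0.016077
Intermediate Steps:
N = -19 (N = -20 + 1 = -19)
U(o) = 18 + 5*o (U(o) = 5*o + 18 = 18 + 5*o)
l(m) = 2/5 + 33*m/5 (l(m) = 2/5 + (33*m)/5 = 2/5 + 33*m/5)
1/l(U(N/11)) = 1/(2/5 + 33*(18 + 5*(-19/11))/5) = 1/(2/5 + 33*(18 - 95/11)/5) = 1/(2/5 + (33/5)*(103/11)) = 1/(2/5 + 309/5) = 1/(311/5) = 5/311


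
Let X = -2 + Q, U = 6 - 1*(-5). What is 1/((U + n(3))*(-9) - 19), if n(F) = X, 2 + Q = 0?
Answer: -1/82 ≈ -0.012195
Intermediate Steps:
Q = -2 (Q = -2 + 0 = -2)
U = 11 (U = 6 + 5 = 11)
X = -4 (X = -2 - 2 = -4)
n(F) = -4
1/((U + n(3))*(-9) - 19) = 1/((11 - 4)*(-9) - 19) = 1/(7*(-9) - 19) = 1/(-63 - 19) = 1/(-82) = -1/82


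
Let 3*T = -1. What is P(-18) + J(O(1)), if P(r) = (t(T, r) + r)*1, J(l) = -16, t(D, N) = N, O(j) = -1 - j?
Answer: -52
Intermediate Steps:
T = -⅓ (T = (⅓)*(-1) = -⅓ ≈ -0.33333)
P(r) = 2*r (P(r) = (r + r)*1 = (2*r)*1 = 2*r)
P(-18) + J(O(1)) = 2*(-18) - 16 = -36 - 16 = -52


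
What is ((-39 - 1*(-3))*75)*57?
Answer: -153900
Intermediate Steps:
((-39 - 1*(-3))*75)*57 = ((-39 + 3)*75)*57 = -36*75*57 = -2700*57 = -153900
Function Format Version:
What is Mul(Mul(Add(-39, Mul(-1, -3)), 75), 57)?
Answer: -153900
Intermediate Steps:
Mul(Mul(Add(-39, Mul(-1, -3)), 75), 57) = Mul(Mul(Add(-39, 3), 75), 57) = Mul(Mul(-36, 75), 57) = Mul(-2700, 57) = -153900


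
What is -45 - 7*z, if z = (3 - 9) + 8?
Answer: -59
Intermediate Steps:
z = 2 (z = -6 + 8 = 2)
-45 - 7*z = -45 - 7*2 = -45 - 14 = -59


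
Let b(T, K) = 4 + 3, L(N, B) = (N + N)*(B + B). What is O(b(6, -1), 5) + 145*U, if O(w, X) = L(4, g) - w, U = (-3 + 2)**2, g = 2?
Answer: 170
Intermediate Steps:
L(N, B) = 4*B*N (L(N, B) = (2*N)*(2*B) = 4*B*N)
b(T, K) = 7
U = 1 (U = (-1)**2 = 1)
O(w, X) = 32 - w (O(w, X) = 4*2*4 - w = 32 - w)
O(b(6, -1), 5) + 145*U = (32 - 1*7) + 145*1 = (32 - 7) + 145 = 25 + 145 = 170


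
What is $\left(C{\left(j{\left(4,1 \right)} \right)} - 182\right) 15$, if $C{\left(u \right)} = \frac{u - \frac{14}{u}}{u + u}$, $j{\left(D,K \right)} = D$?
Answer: $- \frac{43665}{16} \approx -2729.1$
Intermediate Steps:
$C{\left(u \right)} = \frac{u - \frac{14}{u}}{2 u}$
$\left(C{\left(j{\left(4,1 \right)} \right)} - 182\right) 15 = \left(\left(\frac{1}{2} - \frac{7}{16}\right) - 182\right) 15 = \left(\frac{1}{16} - 182\right) 15 = \left(- \frac{2911}{16}\right) 15 = - \frac{43665}{16}$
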